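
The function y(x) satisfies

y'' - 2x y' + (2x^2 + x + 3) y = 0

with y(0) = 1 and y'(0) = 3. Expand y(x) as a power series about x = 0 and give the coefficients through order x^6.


Ansatz: y(x) = sum_{n>=0} a_n x^n, so y'(x) = sum_{n>=1} n a_n x^(n-1) and y''(x) = sum_{n>=2} n(n-1) a_n x^(n-2).
Substitute into P(x) y'' + Q(x) y' + R(x) y = 0 with P(x) = 1, Q(x) = -2x, R(x) = 2x^2 + x + 3, and match powers of x.
Initial conditions: a_0 = 1, a_1 = 3.
Setting the coefficient of each power of x to zero and solving order by order (substituting the coefficients already found):
  x^0: 2 a_2 + 3 a_0 = 0  ->  2 a_2 = -3 a_0 = -3  ->  a_2 = -3/2
  x^1: 6 a_3 + a_1 + a_0 = 0  ->  6 a_3 = -a_1 - a_0 = -4  ->  a_3 = -2/3
  x^2: 12 a_4 - a_2 + a_1 + 2 a_0 = 0  ->  12 a_4 = a_2 - a_1 - 2 a_0 = -13/2  ->  a_4 = -13/24
  x^3: 20 a_5 - 3 a_3 + a_2 + 2 a_1 = 0  ->  20 a_5 = 3 a_3 - a_2 - 2 a_1 = -13/2  ->  a_5 = -13/40
  x^4: 30 a_6 - 5 a_4 + a_3 + 2 a_2 = 0  ->  30 a_6 = 5 a_4 - a_3 - 2 a_2 = 23/24  ->  a_6 = 23/720
Truncated series: y(x) = 1 + 3 x - (3/2) x^2 - (2/3) x^3 - (13/24) x^4 - (13/40) x^5 + (23/720) x^6 + O(x^7).

a_0 = 1; a_1 = 3; a_2 = -3/2; a_3 = -2/3; a_4 = -13/24; a_5 = -13/40; a_6 = 23/720


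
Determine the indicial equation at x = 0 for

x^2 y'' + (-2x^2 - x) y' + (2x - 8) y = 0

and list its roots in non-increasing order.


Divide by x^2 to reach normal form y'' + P_1(x) y' + P_2(x) y = 0 with P_1(x) = -2 - 1/x and P_2(x) = 2/x - 8/x^2.
x = 0 is a singular point because the y'-coefficient -2 - 1/x has a pole at x = 0 and the y-coefficient 2/x - 8/x^2 has a pole at x = 0.
It is a regular singular point because x P_1(x) = p(x) = -2x - 1 and x^2 P_2(x) = q(x) = 2x - 8 are polynomials, hence analytic at x = 0.
p(0) = -1,  q(0) = -8.
Indicial equation: r(r-1) + p(0) r + q(0) = 0, i.e. r^2 + (p(0) - 1) r + q(0) = 0, i.e. r^2 - 2 r - 8 = 0.
Discriminant: (-2)^2 - 4(-8) = 36, so r = (2 ± 6)/2.
Solving: r_1 = 4, r_2 = -2.

indicial: r^2 - 2 r - 8 = 0; roots r_1 = 4, r_2 = -2


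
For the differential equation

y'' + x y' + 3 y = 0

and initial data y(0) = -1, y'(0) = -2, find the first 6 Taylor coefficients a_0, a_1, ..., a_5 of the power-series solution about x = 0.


Ansatz: y(x) = sum_{n>=0} a_n x^n, so y'(x) = sum_{n>=1} n a_n x^(n-1) and y''(x) = sum_{n>=2} n(n-1) a_n x^(n-2).
Substitute into P(x) y'' + Q(x) y' + R(x) y = 0 with P(x) = 1, Q(x) = x, R(x) = 3, and match powers of x.
Initial conditions: a_0 = -1, a_1 = -2.
Setting the coefficient of each power of x to zero and solving order by order (substituting the coefficients already found):
  x^0: 2 a_2 + 3 a_0 = 0  ->  2 a_2 = -3 a_0 = 3  ->  a_2 = 3/2
  x^1: 6 a_3 + 4 a_1 = 0  ->  6 a_3 = -4 a_1 = 8  ->  a_3 = 4/3
  x^2: 12 a_4 + 5 a_2 = 0  ->  12 a_4 = -5 a_2 = -15/2  ->  a_4 = -5/8
  x^3: 20 a_5 + 6 a_3 = 0  ->  20 a_5 = -6 a_3 = -8  ->  a_5 = -2/5
Truncated series: y(x) = -1 - 2 x + (3/2) x^2 + (4/3) x^3 - (5/8) x^4 - (2/5) x^5 + O(x^6).

a_0 = -1; a_1 = -2; a_2 = 3/2; a_3 = 4/3; a_4 = -5/8; a_5 = -2/5


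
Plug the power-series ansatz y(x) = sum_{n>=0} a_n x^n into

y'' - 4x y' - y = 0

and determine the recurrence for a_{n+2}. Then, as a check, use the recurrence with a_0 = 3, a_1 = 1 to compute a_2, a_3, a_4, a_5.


Substitute y = sum_n a_n x^n.
y''(x) has coefficient (n+2)(n+1) a_{n+2} at x^n;
-4 x y'(x) has coefficient -4 n a_n at x^n (shift);
-y(x) has coefficient -1 a_n at x^n.
Matching x^n: (n+2)(n+1) a_{n+2} + (-4n - 1) a_n = 0.
Thus a_{n+2} = (4n + 1) / ((n+1)(n+2)) * a_n.

Check with a_0 = 3, a_1 = 1 (apply the recurrence for n = 0, 1, 2, 3): a_0 = 3, a_1 = 1, a_2 = 3/2, a_3 = 5/6, a_4 = 9/8, a_5 = 13/24.

a_(n+2) = (4n + 1) / ((n+1)(n+2)) * a_n; check: a_0 = 3, a_1 = 1, a_2 = 3/2, a_3 = 5/6, a_4 = 9/8, a_5 = 13/24


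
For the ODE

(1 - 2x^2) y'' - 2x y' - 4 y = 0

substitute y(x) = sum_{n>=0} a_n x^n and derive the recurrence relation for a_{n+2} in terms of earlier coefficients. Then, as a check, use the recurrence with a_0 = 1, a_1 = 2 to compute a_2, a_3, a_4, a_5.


Substitute y = sum_n a_n x^n.
(1 - 2 x^2) y'' contributes (n+2)(n+1) a_{n+2} - 2 n(n-1) a_n at x^n.
-2 x y'(x) contributes -2 n a_n at x^n.
-4 y(x) contributes -4 a_n at x^n.
Matching x^n: (n+2)(n+1) a_{n+2} + (-2 n(n-1) - 2 n - 4) a_n = 0.
Thus a_{n+2} = (2 n(n-1) + 2 n + 4) / ((n+1)(n+2)) * a_n.

Check with a_0 = 1, a_1 = 2 (apply the recurrence for n = 0, 1, 2, 3): a_0 = 1, a_1 = 2, a_2 = 2, a_3 = 2, a_4 = 2, a_5 = 11/5.

a_(n+2) = (2 n(n-1) + 2 n + 4) / ((n+1)(n+2)) * a_n; check: a_0 = 1, a_1 = 2, a_2 = 2, a_3 = 2, a_4 = 2, a_5 = 11/5


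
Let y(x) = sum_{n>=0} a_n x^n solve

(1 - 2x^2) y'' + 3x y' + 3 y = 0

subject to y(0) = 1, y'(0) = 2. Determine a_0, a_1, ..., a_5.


Ansatz: y(x) = sum_{n>=0} a_n x^n, so y'(x) = sum_{n>=1} n a_n x^(n-1) and y''(x) = sum_{n>=2} n(n-1) a_n x^(n-2).
Substitute into P(x) y'' + Q(x) y' + R(x) y = 0 with P(x) = 1 - 2x^2, Q(x) = 3x, R(x) = 3, and match powers of x.
Initial conditions: a_0 = 1, a_1 = 2.
Setting the coefficient of each power of x to zero and solving order by order (substituting the coefficients already found):
  x^0: 2 a_2 + 3 a_0 = 0  ->  2 a_2 = -3 a_0 = -3  ->  a_2 = -3/2
  x^1: 6 a_3 + 6 a_1 = 0  ->  6 a_3 = -6 a_1 = -12  ->  a_3 = -2
  x^2: 12 a_4 + 5 a_2 = 0  ->  12 a_4 = -5 a_2 = 15/2  ->  a_4 = 5/8
  x^3: 20 a_5 = 0  ->  a_5 = 0
Truncated series: y(x) = 1 + 2 x - (3/2) x^2 - 2 x^3 + (5/8) x^4 + O(x^6).

a_0 = 1; a_1 = 2; a_2 = -3/2; a_3 = -2; a_4 = 5/8; a_5 = 0


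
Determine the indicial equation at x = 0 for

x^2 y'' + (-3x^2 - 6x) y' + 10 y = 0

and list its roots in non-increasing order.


Divide by x^2 to reach normal form y'' + P_1(x) y' + P_2(x) y = 0 with P_1(x) = -3 - 6/x and P_2(x) = 10/x^2.
x = 0 is a singular point because the y'-coefficient -3 - 6/x has a pole at x = 0 and the y-coefficient 10/x^2 has a pole at x = 0.
It is a regular singular point because x P_1(x) = p(x) = -3x - 6 and x^2 P_2(x) = q(x) = 10 are polynomials, hence analytic at x = 0.
p(0) = -6,  q(0) = 10.
Indicial equation: r(r-1) + p(0) r + q(0) = 0, i.e. r^2 + (p(0) - 1) r + q(0) = 0, i.e. r^2 - 7 r + 10 = 0.
Discriminant: (-7)^2 - 4(10) = 9, so r = (7 ± 3)/2.
Solving: r_1 = 5, r_2 = 2.

indicial: r^2 - 7 r + 10 = 0; roots r_1 = 5, r_2 = 2


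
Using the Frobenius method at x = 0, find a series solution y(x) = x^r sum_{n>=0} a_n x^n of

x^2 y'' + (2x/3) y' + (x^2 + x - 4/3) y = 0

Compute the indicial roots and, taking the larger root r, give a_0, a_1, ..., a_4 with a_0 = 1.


Write in Frobenius form y'' + (p(x)/x) y' + (q(x)/x^2) y = 0:
  p(x) = 2/3,  q(x) = x^2 + x - 4/3.
Indicial equation: r(r-1) + (2/3) r + (-4/3) = 0 -> roots r_1 = 4/3, r_2 = -1.
Take r = r_1 = 4/3. Let y(x) = x^r sum_{n>=0} a_n x^n with a_0 = 1.
Substitute y = x^r sum a_n x^n and match x^{r+n}. The recurrence is
  D(n) a_n + 1 a_{n-1} + 1 a_{n-2} = 0,  where D(n) = (r+n)(r+n-1) + (2/3)(r+n) + (-4/3).
  a_n = [-1 a_{n-1} - 1 a_{n-2}] / D(n).
Since the indicial polynomial factors as (r - r_1)(r - r_2), D(n) = (r_1 + n - r_1)(r_1 + n - r_2) = n(n + 7/3).
Evaluating step by step (a_0 = 1):
  n = 1: D(1) = 1(1 + 7/3) = 10/3; numerator = -1(1) = -1; a_1 = (-1)/(10/3) = -3/10
  n = 2: D(2) = 2(2 + 7/3) = 26/3; numerator = -1(-3/10) - 1(1) = -7/10; a_2 = (-7/10)/(26/3) = -21/260
  n = 3: D(3) = 3(3 + 7/3) = 16; numerator = -1(-21/260) - 1(-3/10) = 99/260; a_3 = (99/260)/(16) = 99/4160
  n = 4: D(4) = 4(4 + 7/3) = 76/3; numerator = -1(99/4160) - 1(-21/260) = 237/4160; a_4 = (237/4160)/(76/3) = 711/316160

r = 4/3; a_0 = 1; a_1 = -3/10; a_2 = -21/260; a_3 = 99/4160; a_4 = 711/316160


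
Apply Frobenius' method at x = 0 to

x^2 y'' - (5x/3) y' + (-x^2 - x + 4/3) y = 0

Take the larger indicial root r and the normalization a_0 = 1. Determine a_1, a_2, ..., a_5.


Write in Frobenius form y'' + (p(x)/x) y' + (q(x)/x^2) y = 0:
  p(x) = -5/3,  q(x) = -x^2 - x + 4/3.
Indicial equation: r(r-1) + (-5/3) r + (4/3) = 0 -> roots r_1 = 2, r_2 = 2/3.
Take r = r_1 = 2. Let y(x) = x^r sum_{n>=0} a_n x^n with a_0 = 1.
Substitute y = x^r sum a_n x^n and match x^{r+n}. The recurrence is
  D(n) a_n - 1 a_{n-1} - 1 a_{n-2} = 0,  where D(n) = (r+n)(r+n-1) + (-5/3)(r+n) + (4/3).
  a_n = [1 a_{n-1} + 1 a_{n-2}] / D(n).
Since the indicial polynomial factors as (r - r_1)(r - r_2), D(n) = (r_1 + n - r_1)(r_1 + n - r_2) = n(n + 4/3).
Evaluating step by step (a_0 = 1):
  n = 1: D(1) = 1(1 + 4/3) = 7/3; numerator = 1(1) = 1; a_1 = (1)/(7/3) = 3/7
  n = 2: D(2) = 2(2 + 4/3) = 20/3; numerator = 1(3/7) + 1(1) = 10/7; a_2 = (10/7)/(20/3) = 3/14
  n = 3: D(3) = 3(3 + 4/3) = 13; numerator = 1(3/14) + 1(3/7) = 9/14; a_3 = (9/14)/(13) = 9/182
  n = 4: D(4) = 4(4 + 4/3) = 64/3; numerator = 1(9/182) + 1(3/14) = 24/91; a_4 = (24/91)/(64/3) = 9/728
  n = 5: D(5) = 5(5 + 4/3) = 95/3; numerator = 1(9/728) + 1(9/182) = 45/728; a_5 = (45/728)/(95/3) = 27/13832

r = 2; a_0 = 1; a_1 = 3/7; a_2 = 3/14; a_3 = 9/182; a_4 = 9/728; a_5 = 27/13832


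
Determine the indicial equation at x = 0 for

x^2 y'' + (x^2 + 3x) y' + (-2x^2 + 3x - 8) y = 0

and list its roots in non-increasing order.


Divide by x^2 to reach normal form y'' + P_1(x) y' + P_2(x) y = 0 with P_1(x) = 1 + 3/x and P_2(x) = -2 + 3/x - 8/x^2.
x = 0 is a singular point because the y'-coefficient 1 + 3/x has a pole at x = 0 and the y-coefficient -2 + 3/x - 8/x^2 has a pole at x = 0.
It is a regular singular point because x P_1(x) = p(x) = x + 3 and x^2 P_2(x) = q(x) = -2x^2 + 3x - 8 are polynomials, hence analytic at x = 0.
p(0) = 3,  q(0) = -8.
Indicial equation: r(r-1) + p(0) r + q(0) = 0, i.e. r^2 + (p(0) - 1) r + q(0) = 0, i.e. r^2 + 2 r - 8 = 0.
Discriminant: (2)^2 - 4(-8) = 36, so r = (-2 ± 6)/2.
Solving: r_1 = 2, r_2 = -4.

indicial: r^2 + 2 r - 8 = 0; roots r_1 = 2, r_2 = -4


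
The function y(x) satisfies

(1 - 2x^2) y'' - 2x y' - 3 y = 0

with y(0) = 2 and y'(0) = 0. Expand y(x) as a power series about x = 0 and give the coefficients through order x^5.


Ansatz: y(x) = sum_{n>=0} a_n x^n, so y'(x) = sum_{n>=1} n a_n x^(n-1) and y''(x) = sum_{n>=2} n(n-1) a_n x^(n-2).
Substitute into P(x) y'' + Q(x) y' + R(x) y = 0 with P(x) = 1 - 2x^2, Q(x) = -2x, R(x) = -3, and match powers of x.
Initial conditions: a_0 = 2, a_1 = 0.
Setting the coefficient of each power of x to zero and solving order by order (substituting the coefficients already found):
  x^0: 2 a_2 - 3 a_0 = 0  ->  2 a_2 = 3 a_0 = 6  ->  a_2 = 3
  x^1: 6 a_3 - 5 a_1 = 0  ->  6 a_3 = 5 a_1 = 0  ->  a_3 = 0
  x^2: 12 a_4 - 11 a_2 = 0  ->  12 a_4 = 11 a_2 = 33  ->  a_4 = 11/4
  x^3: 20 a_5 - 21 a_3 = 0  ->  20 a_5 = 21 a_3 = 0  ->  a_5 = 0
Truncated series: y(x) = 2 + 3 x^2 + (11/4) x^4 + O(x^6).

a_0 = 2; a_1 = 0; a_2 = 3; a_3 = 0; a_4 = 11/4; a_5 = 0


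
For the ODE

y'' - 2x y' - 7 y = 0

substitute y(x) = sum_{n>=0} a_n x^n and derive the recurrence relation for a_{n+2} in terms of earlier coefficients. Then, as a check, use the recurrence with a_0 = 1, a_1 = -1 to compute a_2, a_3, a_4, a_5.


Substitute y = sum_n a_n x^n.
y''(x) has coefficient (n+2)(n+1) a_{n+2} at x^n;
-2 x y'(x) has coefficient -2 n a_n at x^n (shift);
-7 y(x) has coefficient -7 a_n at x^n.
Matching x^n: (n+2)(n+1) a_{n+2} + (-2n - 7) a_n = 0.
Thus a_{n+2} = (2n + 7) / ((n+1)(n+2)) * a_n.

Check with a_0 = 1, a_1 = -1 (apply the recurrence for n = 0, 1, 2, 3): a_0 = 1, a_1 = -1, a_2 = 7/2, a_3 = -3/2, a_4 = 77/24, a_5 = -39/40.

a_(n+2) = (2n + 7) / ((n+1)(n+2)) * a_n; check: a_0 = 1, a_1 = -1, a_2 = 7/2, a_3 = -3/2, a_4 = 77/24, a_5 = -39/40


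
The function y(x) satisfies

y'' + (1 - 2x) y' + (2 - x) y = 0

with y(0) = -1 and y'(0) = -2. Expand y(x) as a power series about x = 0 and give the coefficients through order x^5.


Ansatz: y(x) = sum_{n>=0} a_n x^n, so y'(x) = sum_{n>=1} n a_n x^(n-1) and y''(x) = sum_{n>=2} n(n-1) a_n x^(n-2).
Substitute into P(x) y'' + Q(x) y' + R(x) y = 0 with P(x) = 1, Q(x) = 1 - 2x, R(x) = 2 - x, and match powers of x.
Initial conditions: a_0 = -1, a_1 = -2.
Setting the coefficient of each power of x to zero and solving order by order (substituting the coefficients already found):
  x^0: 2 a_2 + a_1 + 2 a_0 = 0  ->  2 a_2 = -a_1 - 2 a_0 = 4  ->  a_2 = 2
  x^1: 6 a_3 + 2 a_2 - a_0 = 0  ->  6 a_3 = -2 a_2 + a_0 = -5  ->  a_3 = -5/6
  x^2: 12 a_4 + 3 a_3 - 2 a_2 - a_1 = 0  ->  12 a_4 = -3 a_3 + 2 a_2 + a_1 = 9/2  ->  a_4 = 3/8
  x^3: 20 a_5 + 4 a_4 - 4 a_3 - a_2 = 0  ->  20 a_5 = -4 a_4 + 4 a_3 + a_2 = -17/6  ->  a_5 = -17/120
Truncated series: y(x) = -1 - 2 x + 2 x^2 - (5/6) x^3 + (3/8) x^4 - (17/120) x^5 + O(x^6).

a_0 = -1; a_1 = -2; a_2 = 2; a_3 = -5/6; a_4 = 3/8; a_5 = -17/120


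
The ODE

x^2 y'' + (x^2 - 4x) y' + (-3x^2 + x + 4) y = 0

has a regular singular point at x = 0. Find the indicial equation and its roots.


Divide by x^2 to reach normal form y'' + P_1(x) y' + P_2(x) y = 0 with P_1(x) = 1 - 4/x and P_2(x) = -3 + 1/x + 4/x^2.
x = 0 is a singular point because the y'-coefficient 1 - 4/x has a pole at x = 0 and the y-coefficient -3 + 1/x + 4/x^2 has a pole at x = 0.
It is a regular singular point because x P_1(x) = p(x) = x - 4 and x^2 P_2(x) = q(x) = -3x^2 + x + 4 are polynomials, hence analytic at x = 0.
p(0) = -4,  q(0) = 4.
Indicial equation: r(r-1) + p(0) r + q(0) = 0, i.e. r^2 + (p(0) - 1) r + q(0) = 0, i.e. r^2 - 5 r + 4 = 0.
Discriminant: (-5)^2 - 4(4) = 9, so r = (5 ± 3)/2.
Solving: r_1 = 4, r_2 = 1.

indicial: r^2 - 5 r + 4 = 0; roots r_1 = 4, r_2 = 1


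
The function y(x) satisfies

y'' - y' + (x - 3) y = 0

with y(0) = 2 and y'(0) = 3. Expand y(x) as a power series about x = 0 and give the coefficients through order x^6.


Ansatz: y(x) = sum_{n>=0} a_n x^n, so y'(x) = sum_{n>=1} n a_n x^(n-1) and y''(x) = sum_{n>=2} n(n-1) a_n x^(n-2).
Substitute into P(x) y'' + Q(x) y' + R(x) y = 0 with P(x) = 1, Q(x) = -1, R(x) = x - 3, and match powers of x.
Initial conditions: a_0 = 2, a_1 = 3.
Setting the coefficient of each power of x to zero and solving order by order (substituting the coefficients already found):
  x^0: 2 a_2 - a_1 - 3 a_0 = 0  ->  2 a_2 = a_1 + 3 a_0 = 9  ->  a_2 = 9/2
  x^1: 6 a_3 - 2 a_2 - 3 a_1 + a_0 = 0  ->  6 a_3 = 2 a_2 + 3 a_1 - a_0 = 16  ->  a_3 = 8/3
  x^2: 12 a_4 - 3 a_3 - 3 a_2 + a_1 = 0  ->  12 a_4 = 3 a_3 + 3 a_2 - a_1 = 37/2  ->  a_4 = 37/24
  x^3: 20 a_5 - 4 a_4 - 3 a_3 + a_2 = 0  ->  20 a_5 = 4 a_4 + 3 a_3 - a_2 = 29/3  ->  a_5 = 29/60
  x^4: 30 a_6 - 5 a_5 - 3 a_4 + a_3 = 0  ->  30 a_6 = 5 a_5 + 3 a_4 - a_3 = 35/8  ->  a_6 = 7/48
Truncated series: y(x) = 2 + 3 x + (9/2) x^2 + (8/3) x^3 + (37/24) x^4 + (29/60) x^5 + (7/48) x^6 + O(x^7).

a_0 = 2; a_1 = 3; a_2 = 9/2; a_3 = 8/3; a_4 = 37/24; a_5 = 29/60; a_6 = 7/48


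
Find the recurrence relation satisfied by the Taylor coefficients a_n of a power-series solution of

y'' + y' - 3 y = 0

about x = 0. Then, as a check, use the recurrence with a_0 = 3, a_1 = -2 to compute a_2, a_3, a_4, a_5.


Substitute y = sum_n a_n x^n.
y''(x) has coefficient (n+2)(n+1) a_{n+2} at x^n;
y'(x) has coefficient (n+1) a_{n+1} at x^n;
-3 y(x) has coefficient -3 a_n at x^n.
Matching x^n: (n+2)(n+1) a_{n+2} + (n+1) a_{n+1} - 3 a_n = 0.
Thus a_{n+2} = [-(n+1) a_{n+1} + 3 a_n] / ((n+1)(n+2)).

Check with a_0 = 3, a_1 = -2 (apply the recurrence for n = 0, 1, 2, 3): a_0 = 3, a_1 = -2, a_2 = 11/2, a_3 = -17/6, a_4 = 25/12, a_5 = -101/120.

a_(n+2) = [-(n+1) a_(n+1) + 3 a_n] / ((n+1)(n+2)); check: a_0 = 3, a_1 = -2, a_2 = 11/2, a_3 = -17/6, a_4 = 25/12, a_5 = -101/120


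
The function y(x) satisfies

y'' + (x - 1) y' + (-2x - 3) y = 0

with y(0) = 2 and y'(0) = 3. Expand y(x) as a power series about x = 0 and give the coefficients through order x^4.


Ansatz: y(x) = sum_{n>=0} a_n x^n, so y'(x) = sum_{n>=1} n a_n x^(n-1) and y''(x) = sum_{n>=2} n(n-1) a_n x^(n-2).
Substitute into P(x) y'' + Q(x) y' + R(x) y = 0 with P(x) = 1, Q(x) = x - 1, R(x) = -2x - 3, and match powers of x.
Initial conditions: a_0 = 2, a_1 = 3.
Setting the coefficient of each power of x to zero and solving order by order (substituting the coefficients already found):
  x^0: 2 a_2 - a_1 - 3 a_0 = 0  ->  2 a_2 = a_1 + 3 a_0 = 9  ->  a_2 = 9/2
  x^1: 6 a_3 - 2 a_2 - 2 a_1 - 2 a_0 = 0  ->  6 a_3 = 2 a_2 + 2 a_1 + 2 a_0 = 19  ->  a_3 = 19/6
  x^2: 12 a_4 - 3 a_3 - a_2 - 2 a_1 = 0  ->  12 a_4 = 3 a_3 + a_2 + 2 a_1 = 20  ->  a_4 = 5/3
Truncated series: y(x) = 2 + 3 x + (9/2) x^2 + (19/6) x^3 + (5/3) x^4 + O(x^5).

a_0 = 2; a_1 = 3; a_2 = 9/2; a_3 = 19/6; a_4 = 5/3


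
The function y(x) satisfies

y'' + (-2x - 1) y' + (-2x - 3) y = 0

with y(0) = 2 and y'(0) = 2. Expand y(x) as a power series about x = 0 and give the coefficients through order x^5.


Ansatz: y(x) = sum_{n>=0} a_n x^n, so y'(x) = sum_{n>=1} n a_n x^(n-1) and y''(x) = sum_{n>=2} n(n-1) a_n x^(n-2).
Substitute into P(x) y'' + Q(x) y' + R(x) y = 0 with P(x) = 1, Q(x) = -2x - 1, R(x) = -2x - 3, and match powers of x.
Initial conditions: a_0 = 2, a_1 = 2.
Setting the coefficient of each power of x to zero and solving order by order (substituting the coefficients already found):
  x^0: 2 a_2 - a_1 - 3 a_0 = 0  ->  2 a_2 = a_1 + 3 a_0 = 8  ->  a_2 = 4
  x^1: 6 a_3 - 2 a_2 - 5 a_1 - 2 a_0 = 0  ->  6 a_3 = 2 a_2 + 5 a_1 + 2 a_0 = 22  ->  a_3 = 11/3
  x^2: 12 a_4 - 3 a_3 - 7 a_2 - 2 a_1 = 0  ->  12 a_4 = 3 a_3 + 7 a_2 + 2 a_1 = 43  ->  a_4 = 43/12
  x^3: 20 a_5 - 4 a_4 - 9 a_3 - 2 a_2 = 0  ->  20 a_5 = 4 a_4 + 9 a_3 + 2 a_2 = 166/3  ->  a_5 = 83/30
Truncated series: y(x) = 2 + 2 x + 4 x^2 + (11/3) x^3 + (43/12) x^4 + (83/30) x^5 + O(x^6).

a_0 = 2; a_1 = 2; a_2 = 4; a_3 = 11/3; a_4 = 43/12; a_5 = 83/30


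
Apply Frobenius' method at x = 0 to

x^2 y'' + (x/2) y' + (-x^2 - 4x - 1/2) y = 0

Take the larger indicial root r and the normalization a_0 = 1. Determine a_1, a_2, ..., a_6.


Write in Frobenius form y'' + (p(x)/x) y' + (q(x)/x^2) y = 0:
  p(x) = 1/2,  q(x) = -x^2 - 4x - 1/2.
Indicial equation: r(r-1) + (1/2) r + (-1/2) = 0 -> roots r_1 = 1, r_2 = -1/2.
Take r = r_1 = 1. Let y(x) = x^r sum_{n>=0} a_n x^n with a_0 = 1.
Substitute y = x^r sum a_n x^n and match x^{r+n}. The recurrence is
  D(n) a_n - 4 a_{n-1} - 1 a_{n-2} = 0,  where D(n) = (r+n)(r+n-1) + (1/2)(r+n) + (-1/2).
  a_n = [4 a_{n-1} + 1 a_{n-2}] / D(n).
Since the indicial polynomial factors as (r - r_1)(r - r_2), D(n) = (r_1 + n - r_1)(r_1 + n - r_2) = n(n + 3/2).
Evaluating step by step (a_0 = 1):
  n = 1: D(1) = 1(1 + 3/2) = 5/2; numerator = 4(1) = 4; a_1 = (4)/(5/2) = 8/5
  n = 2: D(2) = 2(2 + 3/2) = 7; numerator = 4(8/5) + 1(1) = 37/5; a_2 = (37/5)/(7) = 37/35
  n = 3: D(3) = 3(3 + 3/2) = 27/2; numerator = 4(37/35) + 1(8/5) = 204/35; a_3 = (204/35)/(27/2) = 136/315
  n = 4: D(4) = 4(4 + 3/2) = 22; numerator = 4(136/315) + 1(37/35) = 877/315; a_4 = (877/315)/(22) = 877/6930
  n = 5: D(5) = 5(5 + 3/2) = 65/2; numerator = 4(877/6930) + 1(136/315) = 650/693; a_5 = (650/693)/(65/2) = 20/693
  n = 6: D(6) = 6(6 + 3/2) = 45; numerator = 4(20/693) + 1(877/6930) = 559/2310; a_6 = (559/2310)/(45) = 559/103950

r = 1; a_0 = 1; a_1 = 8/5; a_2 = 37/35; a_3 = 136/315; a_4 = 877/6930; a_5 = 20/693; a_6 = 559/103950


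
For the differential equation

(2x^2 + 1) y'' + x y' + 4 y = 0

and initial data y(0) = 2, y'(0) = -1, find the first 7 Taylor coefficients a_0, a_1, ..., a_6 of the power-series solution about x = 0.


Ansatz: y(x) = sum_{n>=0} a_n x^n, so y'(x) = sum_{n>=1} n a_n x^(n-1) and y''(x) = sum_{n>=2} n(n-1) a_n x^(n-2).
Substitute into P(x) y'' + Q(x) y' + R(x) y = 0 with P(x) = 2x^2 + 1, Q(x) = x, R(x) = 4, and match powers of x.
Initial conditions: a_0 = 2, a_1 = -1.
Setting the coefficient of each power of x to zero and solving order by order (substituting the coefficients already found):
  x^0: 2 a_2 + 4 a_0 = 0  ->  2 a_2 = -4 a_0 = -8  ->  a_2 = -4
  x^1: 6 a_3 + 5 a_1 = 0  ->  6 a_3 = -5 a_1 = 5  ->  a_3 = 5/6
  x^2: 12 a_4 + 10 a_2 = 0  ->  12 a_4 = -10 a_2 = 40  ->  a_4 = 10/3
  x^3: 20 a_5 + 19 a_3 = 0  ->  20 a_5 = -19 a_3 = -95/6  ->  a_5 = -19/24
  x^4: 30 a_6 + 32 a_4 = 0  ->  30 a_6 = -32 a_4 = -320/3  ->  a_6 = -32/9
Truncated series: y(x) = 2 - x - 4 x^2 + (5/6) x^3 + (10/3) x^4 - (19/24) x^5 - (32/9) x^6 + O(x^7).

a_0 = 2; a_1 = -1; a_2 = -4; a_3 = 5/6; a_4 = 10/3; a_5 = -19/24; a_6 = -32/9


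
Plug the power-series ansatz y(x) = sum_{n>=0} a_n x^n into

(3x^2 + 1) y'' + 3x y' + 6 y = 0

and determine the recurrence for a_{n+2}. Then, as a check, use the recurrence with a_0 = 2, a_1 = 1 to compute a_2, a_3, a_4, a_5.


Substitute y = sum_n a_n x^n.
(1 + 3 x^2) y'' contributes (n+2)(n+1) a_{n+2} + 3 n(n-1) a_n at x^n.
3 x y'(x) contributes 3 n a_n at x^n.
6 y(x) contributes 6 a_n at x^n.
Matching x^n: (n+2)(n+1) a_{n+2} + (3 n(n-1) + 3 n + 6) a_n = 0.
Thus a_{n+2} = (-3 n(n-1) - 3 n - 6) / ((n+1)(n+2)) * a_n.

Check with a_0 = 2, a_1 = 1 (apply the recurrence for n = 0, 1, 2, 3): a_0 = 2, a_1 = 1, a_2 = -6, a_3 = -3/2, a_4 = 9, a_5 = 99/40.

a_(n+2) = (-3 n(n-1) - 3 n - 6) / ((n+1)(n+2)) * a_n; check: a_0 = 2, a_1 = 1, a_2 = -6, a_3 = -3/2, a_4 = 9, a_5 = 99/40


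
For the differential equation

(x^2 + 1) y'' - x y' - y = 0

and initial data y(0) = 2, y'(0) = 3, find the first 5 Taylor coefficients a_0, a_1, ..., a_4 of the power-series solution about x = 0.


Ansatz: y(x) = sum_{n>=0} a_n x^n, so y'(x) = sum_{n>=1} n a_n x^(n-1) and y''(x) = sum_{n>=2} n(n-1) a_n x^(n-2).
Substitute into P(x) y'' + Q(x) y' + R(x) y = 0 with P(x) = x^2 + 1, Q(x) = -x, R(x) = -1, and match powers of x.
Initial conditions: a_0 = 2, a_1 = 3.
Setting the coefficient of each power of x to zero and solving order by order (substituting the coefficients already found):
  x^0: 2 a_2 - a_0 = 0  ->  2 a_2 = a_0 = 2  ->  a_2 = 1
  x^1: 6 a_3 - 2 a_1 = 0  ->  6 a_3 = 2 a_1 = 6  ->  a_3 = 1
  x^2: 12 a_4 - a_2 = 0  ->  12 a_4 = a_2 = 1  ->  a_4 = 1/12
Truncated series: y(x) = 2 + 3 x + x^2 + x^3 + (1/12) x^4 + O(x^5).

a_0 = 2; a_1 = 3; a_2 = 1; a_3 = 1; a_4 = 1/12


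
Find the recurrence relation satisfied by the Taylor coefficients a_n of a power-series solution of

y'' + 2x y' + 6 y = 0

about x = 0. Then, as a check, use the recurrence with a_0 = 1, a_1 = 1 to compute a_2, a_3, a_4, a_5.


Substitute y = sum_n a_n x^n.
y''(x) has coefficient (n+2)(n+1) a_{n+2} at x^n;
2 x y'(x) has coefficient 2 n a_n at x^n (shift);
6 y(x) has coefficient 6 a_n at x^n.
Matching x^n: (n+2)(n+1) a_{n+2} + (2n + 6) a_n = 0.
Thus a_{n+2} = (-2n - 6) / ((n+1)(n+2)) * a_n.

Check with a_0 = 1, a_1 = 1 (apply the recurrence for n = 0, 1, 2, 3): a_0 = 1, a_1 = 1, a_2 = -3, a_3 = -4/3, a_4 = 5/2, a_5 = 4/5.

a_(n+2) = (-2n - 6) / ((n+1)(n+2)) * a_n; check: a_0 = 1, a_1 = 1, a_2 = -3, a_3 = -4/3, a_4 = 5/2, a_5 = 4/5


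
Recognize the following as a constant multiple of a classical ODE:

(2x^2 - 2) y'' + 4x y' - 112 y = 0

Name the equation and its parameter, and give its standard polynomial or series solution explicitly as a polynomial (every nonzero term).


All three coefficients share the factor -2; dividing through by -2 gives  (1 - x^2) y'' - 2x y' + 56 y = 0.
This matches the Legendre equation (1 - x^2) y'' - 2x y' + n(n+1) y = 0 (note the -2x y' term) with n(n+1) = 56, so n = 7; the polynomial solution is P_7(x).
With y = sum_k a_k x^k, matching x^k gives (k+2)(k+1) a_{k+2} = [k(k+1) - n(n+1)] a_k = (k - 7)(k + 8) a_k. The right side vanishes at k = 7, so the series with the parity of 7 terminates at degree 7.
Standard normalization (P_n(1) = 1): leading coefficient (2n)!/(2^n (n!)^2) = 87178291200/(128*25401600) = 429/16, so a_7 = 429/16. Work downward with a_k = (k+1)(k+2) a_{k+2} / ((k - 7)(k + 8)):
  a_5 = (6)(7)(429/16) / ((5 - 7)(5 + 8)) = (9009/8)/(-26) = -693/16
  a_3 = (4)(5)(-693/16) / ((3 - 7)(3 + 8)) = (-3465/4)/(-44) = 315/16
  a_1 = (2)(3)(315/16) / ((1 - 7)(1 + 8)) = (945/8)/(-54) = -35/16
Hence P_7(x) = 429 x^7/16 - 693 x^5/16 + 315 x^3/16 - 35 x/16.

P_7(x); series = 429 x^7/16 - 693 x^5/16 + 315 x^3/16 - 35 x/16


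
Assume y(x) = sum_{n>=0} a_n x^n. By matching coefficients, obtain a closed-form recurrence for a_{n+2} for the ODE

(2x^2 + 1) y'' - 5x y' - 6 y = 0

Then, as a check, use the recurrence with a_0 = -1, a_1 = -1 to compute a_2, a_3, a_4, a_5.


Substitute y = sum_n a_n x^n.
(1 + 2 x^2) y'' contributes (n+2)(n+1) a_{n+2} + 2 n(n-1) a_n at x^n.
-5 x y'(x) contributes -5 n a_n at x^n.
-6 y(x) contributes -6 a_n at x^n.
Matching x^n: (n+2)(n+1) a_{n+2} + (2 n(n-1) - 5 n - 6) a_n = 0.
Thus a_{n+2} = (-2 n(n-1) + 5 n + 6) / ((n+1)(n+2)) * a_n.

Check with a_0 = -1, a_1 = -1 (apply the recurrence for n = 0, 1, 2, 3): a_0 = -1, a_1 = -1, a_2 = -3, a_3 = -11/6, a_4 = -3, a_5 = -33/40.

a_(n+2) = (-2 n(n-1) + 5 n + 6) / ((n+1)(n+2)) * a_n; check: a_0 = -1, a_1 = -1, a_2 = -3, a_3 = -11/6, a_4 = -3, a_5 = -33/40


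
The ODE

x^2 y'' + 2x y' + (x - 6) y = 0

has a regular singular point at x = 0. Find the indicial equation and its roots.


Divide by x^2 to reach normal form y'' + P_1(x) y' + P_2(x) y = 0 with P_1(x) = 2/x and P_2(x) = 1/x - 6/x^2.
x = 0 is a singular point because the y'-coefficient 2/x has a pole at x = 0 and the y-coefficient 1/x - 6/x^2 has a pole at x = 0.
It is a regular singular point because x P_1(x) = p(x) = 2 and x^2 P_2(x) = q(x) = x - 6 are polynomials, hence analytic at x = 0.
p(0) = 2,  q(0) = -6.
Indicial equation: r(r-1) + p(0) r + q(0) = 0, i.e. r^2 + (p(0) - 1) r + q(0) = 0, i.e. r^2 + 1 r - 6 = 0.
Discriminant: (1)^2 - 4(-6) = 25, so r = (-1 ± 5)/2.
Solving: r_1 = 2, r_2 = -3.

indicial: r^2 + 1 r - 6 = 0; roots r_1 = 2, r_2 = -3


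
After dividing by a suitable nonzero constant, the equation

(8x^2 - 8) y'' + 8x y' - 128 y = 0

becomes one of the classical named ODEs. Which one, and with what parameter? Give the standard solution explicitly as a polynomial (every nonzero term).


All three coefficients share the factor -8; dividing through by -8 gives  (1 - x^2) y'' - x y' + 16 y = 0.
This matches the Chebyshev equation (1 - x^2) y'' - x y' + n^2 y = 0 (note the -x y' term, not -2x y') with n^2 = 16, so n = 4; the polynomial solution is T_4(x).
With y = sum_k a_k x^k, matching x^k gives (k+2)(k+1) a_{k+2} = (k^2 - n^2) a_k = (k - 4)(k + 4) a_k. The right side vanishes at k = 4, so the series with the parity of 4 terminates at degree 4.
Standard normalization: leading coefficient of T_n is 2^(n-1), so a_4 = 2^3 = 8. Work downward with a_k = (k+1)(k+2) a_{k+2} / ((k - 4)(k + 4)):
  a_2 = (3)(4)(8) / ((2 - 4)(2 + 4)) = 96/(-12) = -8
  a_0 = (1)(2)(-8) / ((0 - 4)(0 + 4)) = -16/(-16) = 1
Hence T_4(x) = 8 x^4 - 8 x^2 + 1.

T_4(x); series = 8 x^4 - 8 x^2 + 1


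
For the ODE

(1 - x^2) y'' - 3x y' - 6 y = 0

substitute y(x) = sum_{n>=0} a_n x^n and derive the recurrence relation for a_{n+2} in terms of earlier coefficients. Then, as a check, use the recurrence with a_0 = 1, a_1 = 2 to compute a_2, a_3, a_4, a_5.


Substitute y = sum_n a_n x^n.
(1 - 1 x^2) y'' contributes (n+2)(n+1) a_{n+2} - n(n-1) a_n at x^n.
-3 x y'(x) contributes -3 n a_n at x^n.
-6 y(x) contributes -6 a_n at x^n.
Matching x^n: (n+2)(n+1) a_{n+2} + (-n(n-1) - 3 n - 6) a_n = 0.
Thus a_{n+2} = (n(n-1) + 3 n + 6) / ((n+1)(n+2)) * a_n.

Check with a_0 = 1, a_1 = 2 (apply the recurrence for n = 0, 1, 2, 3): a_0 = 1, a_1 = 2, a_2 = 3, a_3 = 3, a_4 = 7/2, a_5 = 63/20.

a_(n+2) = (n(n-1) + 3 n + 6) / ((n+1)(n+2)) * a_n; check: a_0 = 1, a_1 = 2, a_2 = 3, a_3 = 3, a_4 = 7/2, a_5 = 63/20


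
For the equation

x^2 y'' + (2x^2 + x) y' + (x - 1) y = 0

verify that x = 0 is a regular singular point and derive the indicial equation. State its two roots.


Divide by x^2 to reach normal form y'' + P_1(x) y' + P_2(x) y = 0 with P_1(x) = 2 + 1/x and P_2(x) = 1/x - 1/x^2.
x = 0 is a singular point because the y'-coefficient 2 + 1/x has a pole at x = 0 and the y-coefficient 1/x - 1/x^2 has a pole at x = 0.
It is a regular singular point because x P_1(x) = p(x) = 2x + 1 and x^2 P_2(x) = q(x) = x - 1 are polynomials, hence analytic at x = 0.
p(0) = 1,  q(0) = -1.
Indicial equation: r(r-1) + p(0) r + q(0) = 0, i.e. r^2 + (p(0) - 1) r + q(0) = 0, i.e. r^2 - 1 = 0.
Discriminant: (0)^2 - 4(-1) = 4, so r = (0 ± 2)/2.
Solving: r_1 = 1, r_2 = -1.

indicial: r^2 - 1 = 0; roots r_1 = 1, r_2 = -1


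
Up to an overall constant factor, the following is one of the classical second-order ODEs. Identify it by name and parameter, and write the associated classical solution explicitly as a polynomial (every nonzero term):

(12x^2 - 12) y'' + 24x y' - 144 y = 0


All three coefficients share the factor -12; dividing through by -12 gives  (1 - x^2) y'' - 2x y' + 12 y = 0.
This matches the Legendre equation (1 - x^2) y'' - 2x y' + n(n+1) y = 0 (note the -2x y' term) with n(n+1) = 12, so n = 3; the polynomial solution is P_3(x).
With y = sum_k a_k x^k, matching x^k gives (k+2)(k+1) a_{k+2} = [k(k+1) - n(n+1)] a_k = (k - 3)(k + 4) a_k. The right side vanishes at k = 3, so the series with the parity of 3 terminates at degree 3.
Standard normalization (P_n(1) = 1): leading coefficient (2n)!/(2^n (n!)^2) = 720/(8*36) = 5/2, so a_3 = 5/2. Work downward with a_k = (k+1)(k+2) a_{k+2} / ((k - 3)(k + 4)):
  a_1 = (2)(3)(5/2) / ((1 - 3)(1 + 4)) = 15/(-10) = -3/2
Hence P_3(x) = 5 x^3/2 - 3 x/2.

P_3(x); series = 5 x^3/2 - 3 x/2


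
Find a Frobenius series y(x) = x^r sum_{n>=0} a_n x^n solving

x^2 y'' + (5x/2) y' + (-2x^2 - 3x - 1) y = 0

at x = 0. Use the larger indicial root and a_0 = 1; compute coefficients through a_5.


Write in Frobenius form y'' + (p(x)/x) y' + (q(x)/x^2) y = 0:
  p(x) = 5/2,  q(x) = -2x^2 - 3x - 1.
Indicial equation: r(r-1) + (5/2) r + (-1) = 0 -> roots r_1 = 1/2, r_2 = -2.
Take r = r_1 = 1/2. Let y(x) = x^r sum_{n>=0} a_n x^n with a_0 = 1.
Substitute y = x^r sum a_n x^n and match x^{r+n}. The recurrence is
  D(n) a_n - 3 a_{n-1} - 2 a_{n-2} = 0,  where D(n) = (r+n)(r+n-1) + (5/2)(r+n) + (-1).
  a_n = [3 a_{n-1} + 2 a_{n-2}] / D(n).
Since the indicial polynomial factors as (r - r_1)(r - r_2), D(n) = (r_1 + n - r_1)(r_1 + n - r_2) = n(n + 5/2).
Evaluating step by step (a_0 = 1):
  n = 1: D(1) = 1(1 + 5/2) = 7/2; numerator = 3(1) = 3; a_1 = (3)/(7/2) = 6/7
  n = 2: D(2) = 2(2 + 5/2) = 9; numerator = 3(6/7) + 2(1) = 32/7; a_2 = (32/7)/(9) = 32/63
  n = 3: D(3) = 3(3 + 5/2) = 33/2; numerator = 3(32/63) + 2(6/7) = 68/21; a_3 = (68/21)/(33/2) = 136/693
  n = 4: D(4) = 4(4 + 5/2) = 26; numerator = 3(136/693) + 2(32/63) = 1112/693; a_4 = (1112/693)/(26) = 556/9009
  n = 5: D(5) = 5(5 + 5/2) = 75/2; numerator = 3(556/9009) + 2(136/693) = 5204/9009; a_5 = (5204/9009)/(75/2) = 10408/675675

r = 1/2; a_0 = 1; a_1 = 6/7; a_2 = 32/63; a_3 = 136/693; a_4 = 556/9009; a_5 = 10408/675675


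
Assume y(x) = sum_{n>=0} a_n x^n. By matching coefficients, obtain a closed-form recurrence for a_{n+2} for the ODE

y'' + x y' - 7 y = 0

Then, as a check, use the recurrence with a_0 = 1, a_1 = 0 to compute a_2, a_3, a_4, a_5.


Substitute y = sum_n a_n x^n.
y''(x) has coefficient (n+2)(n+1) a_{n+2} at x^n;
x y'(x) has coefficient n a_n at x^n (shift);
-7 y(x) has coefficient -7 a_n at x^n.
Matching x^n: (n+2)(n+1) a_{n+2} + (n - 7) a_n = 0.
Thus a_{n+2} = (-n + 7) / ((n+1)(n+2)) * a_n.

Check with a_0 = 1, a_1 = 0 (apply the recurrence for n = 0, 1, 2, 3): a_0 = 1, a_1 = 0, a_2 = 7/2, a_3 = 0, a_4 = 35/24, a_5 = 0.

a_(n+2) = (-n + 7) / ((n+1)(n+2)) * a_n; check: a_0 = 1, a_1 = 0, a_2 = 7/2, a_3 = 0, a_4 = 35/24, a_5 = 0


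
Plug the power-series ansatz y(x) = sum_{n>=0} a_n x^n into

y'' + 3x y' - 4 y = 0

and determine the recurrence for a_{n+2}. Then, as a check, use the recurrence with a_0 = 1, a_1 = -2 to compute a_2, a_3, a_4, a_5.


Substitute y = sum_n a_n x^n.
y''(x) has coefficient (n+2)(n+1) a_{n+2} at x^n;
3 x y'(x) has coefficient 3 n a_n at x^n (shift);
-4 y(x) has coefficient -4 a_n at x^n.
Matching x^n: (n+2)(n+1) a_{n+2} + (3n - 4) a_n = 0.
Thus a_{n+2} = (-3n + 4) / ((n+1)(n+2)) * a_n.

Check with a_0 = 1, a_1 = -2 (apply the recurrence for n = 0, 1, 2, 3): a_0 = 1, a_1 = -2, a_2 = 2, a_3 = -1/3, a_4 = -1/3, a_5 = 1/12.

a_(n+2) = (-3n + 4) / ((n+1)(n+2)) * a_n; check: a_0 = 1, a_1 = -2, a_2 = 2, a_3 = -1/3, a_4 = -1/3, a_5 = 1/12


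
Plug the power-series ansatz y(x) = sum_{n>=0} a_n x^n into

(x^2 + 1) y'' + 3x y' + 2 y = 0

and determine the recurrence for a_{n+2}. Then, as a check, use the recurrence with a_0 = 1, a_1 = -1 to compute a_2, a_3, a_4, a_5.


Substitute y = sum_n a_n x^n.
(1 + 1 x^2) y'' contributes (n+2)(n+1) a_{n+2} + n(n-1) a_n at x^n.
3 x y'(x) contributes 3 n a_n at x^n.
2 y(x) contributes 2 a_n at x^n.
Matching x^n: (n+2)(n+1) a_{n+2} + (n(n-1) + 3 n + 2) a_n = 0.
Thus a_{n+2} = (-n(n-1) - 3 n - 2) / ((n+1)(n+2)) * a_n.

Check with a_0 = 1, a_1 = -1 (apply the recurrence for n = 0, 1, 2, 3): a_0 = 1, a_1 = -1, a_2 = -1, a_3 = 5/6, a_4 = 5/6, a_5 = -17/24.

a_(n+2) = (-n(n-1) - 3 n - 2) / ((n+1)(n+2)) * a_n; check: a_0 = 1, a_1 = -1, a_2 = -1, a_3 = 5/6, a_4 = 5/6, a_5 = -17/24


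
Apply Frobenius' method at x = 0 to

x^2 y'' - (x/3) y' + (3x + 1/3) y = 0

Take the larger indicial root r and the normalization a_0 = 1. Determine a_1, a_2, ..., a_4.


Write in Frobenius form y'' + (p(x)/x) y' + (q(x)/x^2) y = 0:
  p(x) = -1/3,  q(x) = 3x + 1/3.
Indicial equation: r(r-1) + (-1/3) r + (1/3) = 0 -> roots r_1 = 1, r_2 = 1/3.
Take r = r_1 = 1. Let y(x) = x^r sum_{n>=0} a_n x^n with a_0 = 1.
Substitute y = x^r sum a_n x^n and match x^{r+n}. The recurrence is
  D(n) a_n + 3 a_{n-1} = 0,  where D(n) = (r+n)(r+n-1) + (-1/3)(r+n) + (1/3).
  a_n = -3 / D(n) * a_{n-1}.
Since the indicial polynomial factors as (r - r_1)(r - r_2), D(n) = (r_1 + n - r_1)(r_1 + n - r_2) = n(n + 2/3).
Evaluating step by step (a_0 = 1):
  n = 1: D(1) = 1(1 + 2/3) = 5/3; numerator = -3(1) = -3; a_1 = (-3)/(5/3) = -9/5
  n = 2: D(2) = 2(2 + 2/3) = 16/3; numerator = -3(-9/5) = 27/5; a_2 = (27/5)/(16/3) = 81/80
  n = 3: D(3) = 3(3 + 2/3) = 11; numerator = -3(81/80) = -243/80; a_3 = (-243/80)/(11) = -243/880
  n = 4: D(4) = 4(4 + 2/3) = 56/3; numerator = -3(-243/880) = 729/880; a_4 = (729/880)/(56/3) = 2187/49280

r = 1; a_0 = 1; a_1 = -9/5; a_2 = 81/80; a_3 = -243/880; a_4 = 2187/49280


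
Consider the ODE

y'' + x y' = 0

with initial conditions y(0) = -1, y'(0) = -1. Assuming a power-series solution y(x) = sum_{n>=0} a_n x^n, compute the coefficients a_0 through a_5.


Ansatz: y(x) = sum_{n>=0} a_n x^n, so y'(x) = sum_{n>=1} n a_n x^(n-1) and y''(x) = sum_{n>=2} n(n-1) a_n x^(n-2).
Substitute into P(x) y'' + Q(x) y' + R(x) y = 0 with P(x) = 1, Q(x) = x, R(x) = 0, and match powers of x.
Initial conditions: a_0 = -1, a_1 = -1.
Setting the coefficient of each power of x to zero and solving order by order (substituting the coefficients already found):
  x^0: 2 a_2 = 0  ->  a_2 = 0
  x^1: 6 a_3 + a_1 = 0  ->  6 a_3 = -a_1 = 1  ->  a_3 = 1/6
  x^2: 12 a_4 + 2 a_2 = 0  ->  12 a_4 = -2 a_2 = 0  ->  a_4 = 0
  x^3: 20 a_5 + 3 a_3 = 0  ->  20 a_5 = -3 a_3 = -1/2  ->  a_5 = -1/40
Truncated series: y(x) = -1 - x + (1/6) x^3 - (1/40) x^5 + O(x^6).

a_0 = -1; a_1 = -1; a_2 = 0; a_3 = 1/6; a_4 = 0; a_5 = -1/40


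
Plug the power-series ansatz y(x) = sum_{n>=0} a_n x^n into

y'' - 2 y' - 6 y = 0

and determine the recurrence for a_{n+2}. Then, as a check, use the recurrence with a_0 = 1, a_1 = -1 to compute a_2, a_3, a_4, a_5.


Substitute y = sum_n a_n x^n.
y''(x) has coefficient (n+2)(n+1) a_{n+2} at x^n;
-2 y'(x) has coefficient -2 (n+1) a_{n+1} at x^n;
-6 y(x) has coefficient -6 a_n at x^n.
Matching x^n: (n+2)(n+1) a_{n+2} - 2 (n+1) a_{n+1} - 6 a_n = 0.
Thus a_{n+2} = [2 (n+1) a_{n+1} + 6 a_n] / ((n+1)(n+2)).

Check with a_0 = 1, a_1 = -1 (apply the recurrence for n = 0, 1, 2, 3): a_0 = 1, a_1 = -1, a_2 = 2, a_3 = 1/3, a_4 = 7/6, a_5 = 17/30.

a_(n+2) = [2 (n+1) a_(n+1) + 6 a_n] / ((n+1)(n+2)); check: a_0 = 1, a_1 = -1, a_2 = 2, a_3 = 1/3, a_4 = 7/6, a_5 = 17/30


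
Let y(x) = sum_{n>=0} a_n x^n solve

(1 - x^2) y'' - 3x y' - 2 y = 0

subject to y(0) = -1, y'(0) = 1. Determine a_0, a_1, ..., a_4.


Ansatz: y(x) = sum_{n>=0} a_n x^n, so y'(x) = sum_{n>=1} n a_n x^(n-1) and y''(x) = sum_{n>=2} n(n-1) a_n x^(n-2).
Substitute into P(x) y'' + Q(x) y' + R(x) y = 0 with P(x) = 1 - x^2, Q(x) = -3x, R(x) = -2, and match powers of x.
Initial conditions: a_0 = -1, a_1 = 1.
Setting the coefficient of each power of x to zero and solving order by order (substituting the coefficients already found):
  x^0: 2 a_2 - 2 a_0 = 0  ->  2 a_2 = 2 a_0 = -2  ->  a_2 = -1
  x^1: 6 a_3 - 5 a_1 = 0  ->  6 a_3 = 5 a_1 = 5  ->  a_3 = 5/6
  x^2: 12 a_4 - 10 a_2 = 0  ->  12 a_4 = 10 a_2 = -10  ->  a_4 = -5/6
Truncated series: y(x) = -1 + x - x^2 + (5/6) x^3 - (5/6) x^4 + O(x^5).

a_0 = -1; a_1 = 1; a_2 = -1; a_3 = 5/6; a_4 = -5/6


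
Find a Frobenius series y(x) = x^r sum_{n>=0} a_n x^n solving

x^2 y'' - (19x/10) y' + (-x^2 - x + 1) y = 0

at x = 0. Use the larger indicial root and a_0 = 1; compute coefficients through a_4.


Write in Frobenius form y'' + (p(x)/x) y' + (q(x)/x^2) y = 0:
  p(x) = -19/10,  q(x) = -x^2 - x + 1.
Indicial equation: r(r-1) + (-19/10) r + (1) = 0 -> roots r_1 = 5/2, r_2 = 2/5.
Take r = r_1 = 5/2. Let y(x) = x^r sum_{n>=0} a_n x^n with a_0 = 1.
Substitute y = x^r sum a_n x^n and match x^{r+n}. The recurrence is
  D(n) a_n - 1 a_{n-1} - 1 a_{n-2} = 0,  where D(n) = (r+n)(r+n-1) + (-19/10)(r+n) + (1).
  a_n = [1 a_{n-1} + 1 a_{n-2}] / D(n).
Since the indicial polynomial factors as (r - r_1)(r - r_2), D(n) = (r_1 + n - r_1)(r_1 + n - r_2) = n(n + 21/10).
Evaluating step by step (a_0 = 1):
  n = 1: D(1) = 1(1 + 21/10) = 31/10; numerator = 1(1) = 1; a_1 = (1)/(31/10) = 10/31
  n = 2: D(2) = 2(2 + 21/10) = 41/5; numerator = 1(10/31) + 1(1) = 41/31; a_2 = (41/31)/(41/5) = 5/31
  n = 3: D(3) = 3(3 + 21/10) = 153/10; numerator = 1(5/31) + 1(10/31) = 15/31; a_3 = (15/31)/(153/10) = 50/1581
  n = 4: D(4) = 4(4 + 21/10) = 122/5; numerator = 1(50/1581) + 1(5/31) = 305/1581; a_4 = (305/1581)/(122/5) = 25/3162

r = 5/2; a_0 = 1; a_1 = 10/31; a_2 = 5/31; a_3 = 50/1581; a_4 = 25/3162


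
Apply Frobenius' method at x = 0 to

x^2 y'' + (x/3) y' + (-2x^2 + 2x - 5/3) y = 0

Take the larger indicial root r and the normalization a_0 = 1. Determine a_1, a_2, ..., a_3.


Write in Frobenius form y'' + (p(x)/x) y' + (q(x)/x^2) y = 0:
  p(x) = 1/3,  q(x) = -2x^2 + 2x - 5/3.
Indicial equation: r(r-1) + (1/3) r + (-5/3) = 0 -> roots r_1 = 5/3, r_2 = -1.
Take r = r_1 = 5/3. Let y(x) = x^r sum_{n>=0} a_n x^n with a_0 = 1.
Substitute y = x^r sum a_n x^n and match x^{r+n}. The recurrence is
  D(n) a_n + 2 a_{n-1} - 2 a_{n-2} = 0,  where D(n) = (r+n)(r+n-1) + (1/3)(r+n) + (-5/3).
  a_n = [-2 a_{n-1} + 2 a_{n-2}] / D(n).
Since the indicial polynomial factors as (r - r_1)(r - r_2), D(n) = (r_1 + n - r_1)(r_1 + n - r_2) = n(n + 8/3).
Evaluating step by step (a_0 = 1):
  n = 1: D(1) = 1(1 + 8/3) = 11/3; numerator = -2(1) = -2; a_1 = (-2)/(11/3) = -6/11
  n = 2: D(2) = 2(2 + 8/3) = 28/3; numerator = -2(-6/11) + 2(1) = 34/11; a_2 = (34/11)/(28/3) = 51/154
  n = 3: D(3) = 3(3 + 8/3) = 17; numerator = -2(51/154) + 2(-6/11) = -135/77; a_3 = (-135/77)/(17) = -135/1309

r = 5/3; a_0 = 1; a_1 = -6/11; a_2 = 51/154; a_3 = -135/1309


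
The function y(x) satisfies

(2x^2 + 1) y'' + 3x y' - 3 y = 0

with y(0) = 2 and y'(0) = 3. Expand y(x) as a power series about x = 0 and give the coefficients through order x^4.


Ansatz: y(x) = sum_{n>=0} a_n x^n, so y'(x) = sum_{n>=1} n a_n x^(n-1) and y''(x) = sum_{n>=2} n(n-1) a_n x^(n-2).
Substitute into P(x) y'' + Q(x) y' + R(x) y = 0 with P(x) = 2x^2 + 1, Q(x) = 3x, R(x) = -3, and match powers of x.
Initial conditions: a_0 = 2, a_1 = 3.
Setting the coefficient of each power of x to zero and solving order by order (substituting the coefficients already found):
  x^0: 2 a_2 - 3 a_0 = 0  ->  2 a_2 = 3 a_0 = 6  ->  a_2 = 3
  x^1: 6 a_3 = 0  ->  a_3 = 0
  x^2: 12 a_4 + 7 a_2 = 0  ->  12 a_4 = -7 a_2 = -21  ->  a_4 = -7/4
Truncated series: y(x) = 2 + 3 x + 3 x^2 - (7/4) x^4 + O(x^5).

a_0 = 2; a_1 = 3; a_2 = 3; a_3 = 0; a_4 = -7/4


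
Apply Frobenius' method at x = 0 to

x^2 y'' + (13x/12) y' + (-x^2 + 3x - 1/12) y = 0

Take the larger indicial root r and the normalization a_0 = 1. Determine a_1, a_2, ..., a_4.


Write in Frobenius form y'' + (p(x)/x) y' + (q(x)/x^2) y = 0:
  p(x) = 13/12,  q(x) = -x^2 + 3x - 1/12.
Indicial equation: r(r-1) + (13/12) r + (-1/12) = 0 -> roots r_1 = 1/4, r_2 = -1/3.
Take r = r_1 = 1/4. Let y(x) = x^r sum_{n>=0} a_n x^n with a_0 = 1.
Substitute y = x^r sum a_n x^n and match x^{r+n}. The recurrence is
  D(n) a_n + 3 a_{n-1} - 1 a_{n-2} = 0,  where D(n) = (r+n)(r+n-1) + (13/12)(r+n) + (-1/12).
  a_n = [-3 a_{n-1} + 1 a_{n-2}] / D(n).
Since the indicial polynomial factors as (r - r_1)(r - r_2), D(n) = (r_1 + n - r_1)(r_1 + n - r_2) = n(n + 7/12).
Evaluating step by step (a_0 = 1):
  n = 1: D(1) = 1(1 + 7/12) = 19/12; numerator = -3(1) = -3; a_1 = (-3)/(19/12) = -36/19
  n = 2: D(2) = 2(2 + 7/12) = 31/6; numerator = -3(-36/19) + 1(1) = 127/19; a_2 = (127/19)/(31/6) = 762/589
  n = 3: D(3) = 3(3 + 7/12) = 43/4; numerator = -3(762/589) + 1(-36/19) = -3402/589; a_3 = (-3402/589)/(43/4) = -13608/25327
  n = 4: D(4) = 4(4 + 7/12) = 55/3; numerator = -3(-13608/25327) + 1(762/589) = 73590/25327; a_4 = (73590/25327)/(55/3) = 4014/25327

r = 1/4; a_0 = 1; a_1 = -36/19; a_2 = 762/589; a_3 = -13608/25327; a_4 = 4014/25327
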